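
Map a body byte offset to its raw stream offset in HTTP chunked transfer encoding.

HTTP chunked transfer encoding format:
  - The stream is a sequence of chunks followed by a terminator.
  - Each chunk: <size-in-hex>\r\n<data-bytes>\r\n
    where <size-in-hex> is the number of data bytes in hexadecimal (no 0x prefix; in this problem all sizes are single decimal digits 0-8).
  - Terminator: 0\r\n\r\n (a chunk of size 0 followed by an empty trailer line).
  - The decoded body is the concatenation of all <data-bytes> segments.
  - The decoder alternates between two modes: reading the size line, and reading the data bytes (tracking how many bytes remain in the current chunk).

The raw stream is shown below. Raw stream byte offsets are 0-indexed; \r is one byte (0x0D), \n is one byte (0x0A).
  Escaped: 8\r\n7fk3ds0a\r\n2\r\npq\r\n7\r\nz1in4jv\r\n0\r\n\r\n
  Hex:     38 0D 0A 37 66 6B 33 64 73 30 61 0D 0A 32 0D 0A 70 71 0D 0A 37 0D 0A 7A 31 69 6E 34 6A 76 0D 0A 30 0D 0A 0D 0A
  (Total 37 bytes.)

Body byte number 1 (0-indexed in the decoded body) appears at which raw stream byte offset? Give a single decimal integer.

Answer: 4

Derivation:
Chunk 1: stream[0..1]='8' size=0x8=8, data at stream[3..11]='7fk3ds0a' -> body[0..8], body so far='7fk3ds0a'
Chunk 2: stream[13..14]='2' size=0x2=2, data at stream[16..18]='pq' -> body[8..10], body so far='7fk3ds0apq'
Chunk 3: stream[20..21]='7' size=0x7=7, data at stream[23..30]='z1in4jv' -> body[10..17], body so far='7fk3ds0apqz1in4jv'
Chunk 4: stream[32..33]='0' size=0 (terminator). Final body='7fk3ds0apqz1in4jv' (17 bytes)
Body byte 1 at stream offset 4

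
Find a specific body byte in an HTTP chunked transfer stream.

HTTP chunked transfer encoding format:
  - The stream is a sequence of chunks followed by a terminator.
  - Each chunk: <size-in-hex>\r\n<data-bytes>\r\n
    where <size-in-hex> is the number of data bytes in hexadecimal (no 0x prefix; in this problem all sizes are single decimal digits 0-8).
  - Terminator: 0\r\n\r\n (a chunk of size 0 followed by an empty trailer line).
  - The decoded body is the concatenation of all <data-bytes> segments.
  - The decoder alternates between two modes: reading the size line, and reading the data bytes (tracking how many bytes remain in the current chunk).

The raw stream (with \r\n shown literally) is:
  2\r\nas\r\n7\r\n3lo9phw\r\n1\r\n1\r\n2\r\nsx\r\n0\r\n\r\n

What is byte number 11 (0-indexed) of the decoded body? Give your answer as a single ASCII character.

Answer: x

Derivation:
Chunk 1: stream[0..1]='2' size=0x2=2, data at stream[3..5]='as' -> body[0..2], body so far='as'
Chunk 2: stream[7..8]='7' size=0x7=7, data at stream[10..17]='3lo9phw' -> body[2..9], body so far='as3lo9phw'
Chunk 3: stream[19..20]='1' size=0x1=1, data at stream[22..23]='1' -> body[9..10], body so far='as3lo9phw1'
Chunk 4: stream[25..26]='2' size=0x2=2, data at stream[28..30]='sx' -> body[10..12], body so far='as3lo9phw1sx'
Chunk 5: stream[32..33]='0' size=0 (terminator). Final body='as3lo9phw1sx' (12 bytes)
Body byte 11 = 'x'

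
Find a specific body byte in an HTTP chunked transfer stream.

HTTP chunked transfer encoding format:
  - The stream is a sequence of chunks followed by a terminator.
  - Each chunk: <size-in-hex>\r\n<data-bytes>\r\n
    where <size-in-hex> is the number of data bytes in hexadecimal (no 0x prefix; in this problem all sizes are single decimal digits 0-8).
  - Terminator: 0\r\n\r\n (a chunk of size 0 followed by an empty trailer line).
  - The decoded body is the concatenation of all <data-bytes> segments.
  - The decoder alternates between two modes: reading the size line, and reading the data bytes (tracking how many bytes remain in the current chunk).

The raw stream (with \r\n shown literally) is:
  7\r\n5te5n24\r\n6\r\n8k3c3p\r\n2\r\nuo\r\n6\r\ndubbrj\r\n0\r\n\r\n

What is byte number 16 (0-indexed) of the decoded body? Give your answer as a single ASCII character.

Answer: u

Derivation:
Chunk 1: stream[0..1]='7' size=0x7=7, data at stream[3..10]='5te5n24' -> body[0..7], body so far='5te5n24'
Chunk 2: stream[12..13]='6' size=0x6=6, data at stream[15..21]='8k3c3p' -> body[7..13], body so far='5te5n248k3c3p'
Chunk 3: stream[23..24]='2' size=0x2=2, data at stream[26..28]='uo' -> body[13..15], body so far='5te5n248k3c3puo'
Chunk 4: stream[30..31]='6' size=0x6=6, data at stream[33..39]='dubbrj' -> body[15..21], body so far='5te5n248k3c3puodubbrj'
Chunk 5: stream[41..42]='0' size=0 (terminator). Final body='5te5n248k3c3puodubbrj' (21 bytes)
Body byte 16 = 'u'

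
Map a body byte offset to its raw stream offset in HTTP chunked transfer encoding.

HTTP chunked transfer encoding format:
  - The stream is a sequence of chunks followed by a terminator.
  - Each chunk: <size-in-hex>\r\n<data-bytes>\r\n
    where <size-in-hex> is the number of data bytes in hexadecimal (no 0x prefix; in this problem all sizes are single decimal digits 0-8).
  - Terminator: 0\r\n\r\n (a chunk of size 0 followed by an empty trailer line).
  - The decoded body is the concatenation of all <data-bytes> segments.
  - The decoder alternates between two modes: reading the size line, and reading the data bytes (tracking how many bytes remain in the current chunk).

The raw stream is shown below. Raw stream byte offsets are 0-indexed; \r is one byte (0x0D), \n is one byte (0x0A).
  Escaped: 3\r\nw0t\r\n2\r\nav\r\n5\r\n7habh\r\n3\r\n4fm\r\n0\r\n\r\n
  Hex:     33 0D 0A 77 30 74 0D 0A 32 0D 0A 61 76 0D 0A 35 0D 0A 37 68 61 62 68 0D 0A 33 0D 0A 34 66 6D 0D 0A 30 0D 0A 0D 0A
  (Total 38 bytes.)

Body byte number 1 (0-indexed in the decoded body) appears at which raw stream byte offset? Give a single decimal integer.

Chunk 1: stream[0..1]='3' size=0x3=3, data at stream[3..6]='w0t' -> body[0..3], body so far='w0t'
Chunk 2: stream[8..9]='2' size=0x2=2, data at stream[11..13]='av' -> body[3..5], body so far='w0tav'
Chunk 3: stream[15..16]='5' size=0x5=5, data at stream[18..23]='7habh' -> body[5..10], body so far='w0tav7habh'
Chunk 4: stream[25..26]='3' size=0x3=3, data at stream[28..31]='4fm' -> body[10..13], body so far='w0tav7habh4fm'
Chunk 5: stream[33..34]='0' size=0 (terminator). Final body='w0tav7habh4fm' (13 bytes)
Body byte 1 at stream offset 4

Answer: 4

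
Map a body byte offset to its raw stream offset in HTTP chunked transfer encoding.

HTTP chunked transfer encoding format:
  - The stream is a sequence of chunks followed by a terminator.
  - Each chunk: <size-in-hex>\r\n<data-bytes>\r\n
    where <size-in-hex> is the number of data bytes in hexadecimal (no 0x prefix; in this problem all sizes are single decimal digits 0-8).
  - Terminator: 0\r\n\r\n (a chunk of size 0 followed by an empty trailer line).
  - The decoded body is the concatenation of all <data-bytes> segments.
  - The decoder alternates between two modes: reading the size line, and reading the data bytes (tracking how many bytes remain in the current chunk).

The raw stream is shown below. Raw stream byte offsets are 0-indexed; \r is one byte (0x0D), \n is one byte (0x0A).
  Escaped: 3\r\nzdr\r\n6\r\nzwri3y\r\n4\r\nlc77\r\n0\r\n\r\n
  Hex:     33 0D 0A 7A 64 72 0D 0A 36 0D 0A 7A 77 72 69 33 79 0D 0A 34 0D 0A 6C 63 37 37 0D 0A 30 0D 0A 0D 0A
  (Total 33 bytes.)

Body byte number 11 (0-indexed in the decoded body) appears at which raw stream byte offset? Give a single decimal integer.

Answer: 24

Derivation:
Chunk 1: stream[0..1]='3' size=0x3=3, data at stream[3..6]='zdr' -> body[0..3], body so far='zdr'
Chunk 2: stream[8..9]='6' size=0x6=6, data at stream[11..17]='zwri3y' -> body[3..9], body so far='zdrzwri3y'
Chunk 3: stream[19..20]='4' size=0x4=4, data at stream[22..26]='lc77' -> body[9..13], body so far='zdrzwri3ylc77'
Chunk 4: stream[28..29]='0' size=0 (terminator). Final body='zdrzwri3ylc77' (13 bytes)
Body byte 11 at stream offset 24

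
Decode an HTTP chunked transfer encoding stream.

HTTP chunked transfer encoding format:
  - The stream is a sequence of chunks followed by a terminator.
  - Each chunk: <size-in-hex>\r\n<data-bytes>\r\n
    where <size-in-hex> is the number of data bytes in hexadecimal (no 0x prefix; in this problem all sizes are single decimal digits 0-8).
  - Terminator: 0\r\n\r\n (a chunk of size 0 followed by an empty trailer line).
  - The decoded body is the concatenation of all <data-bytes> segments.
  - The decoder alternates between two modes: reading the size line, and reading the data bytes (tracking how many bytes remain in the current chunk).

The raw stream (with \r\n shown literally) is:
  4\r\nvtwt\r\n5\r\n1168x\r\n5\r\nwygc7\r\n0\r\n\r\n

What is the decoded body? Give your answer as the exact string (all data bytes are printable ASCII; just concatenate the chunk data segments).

Chunk 1: stream[0..1]='4' size=0x4=4, data at stream[3..7]='vtwt' -> body[0..4], body so far='vtwt'
Chunk 2: stream[9..10]='5' size=0x5=5, data at stream[12..17]='1168x' -> body[4..9], body so far='vtwt1168x'
Chunk 3: stream[19..20]='5' size=0x5=5, data at stream[22..27]='wygc7' -> body[9..14], body so far='vtwt1168xwygc7'
Chunk 4: stream[29..30]='0' size=0 (terminator). Final body='vtwt1168xwygc7' (14 bytes)

Answer: vtwt1168xwygc7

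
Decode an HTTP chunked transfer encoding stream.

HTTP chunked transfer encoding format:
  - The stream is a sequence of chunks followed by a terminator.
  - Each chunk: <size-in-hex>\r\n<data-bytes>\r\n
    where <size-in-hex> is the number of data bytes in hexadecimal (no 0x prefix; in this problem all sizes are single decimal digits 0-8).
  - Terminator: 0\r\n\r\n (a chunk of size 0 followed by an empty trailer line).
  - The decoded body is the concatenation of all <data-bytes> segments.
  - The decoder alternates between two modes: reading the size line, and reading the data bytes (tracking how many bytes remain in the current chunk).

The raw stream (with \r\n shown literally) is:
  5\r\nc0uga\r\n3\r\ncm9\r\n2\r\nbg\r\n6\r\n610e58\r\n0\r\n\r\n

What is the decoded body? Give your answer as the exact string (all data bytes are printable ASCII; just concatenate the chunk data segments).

Chunk 1: stream[0..1]='5' size=0x5=5, data at stream[3..8]='c0uga' -> body[0..5], body so far='c0uga'
Chunk 2: stream[10..11]='3' size=0x3=3, data at stream[13..16]='cm9' -> body[5..8], body so far='c0ugacm9'
Chunk 3: stream[18..19]='2' size=0x2=2, data at stream[21..23]='bg' -> body[8..10], body so far='c0ugacm9bg'
Chunk 4: stream[25..26]='6' size=0x6=6, data at stream[28..34]='610e58' -> body[10..16], body so far='c0ugacm9bg610e58'
Chunk 5: stream[36..37]='0' size=0 (terminator). Final body='c0ugacm9bg610e58' (16 bytes)

Answer: c0ugacm9bg610e58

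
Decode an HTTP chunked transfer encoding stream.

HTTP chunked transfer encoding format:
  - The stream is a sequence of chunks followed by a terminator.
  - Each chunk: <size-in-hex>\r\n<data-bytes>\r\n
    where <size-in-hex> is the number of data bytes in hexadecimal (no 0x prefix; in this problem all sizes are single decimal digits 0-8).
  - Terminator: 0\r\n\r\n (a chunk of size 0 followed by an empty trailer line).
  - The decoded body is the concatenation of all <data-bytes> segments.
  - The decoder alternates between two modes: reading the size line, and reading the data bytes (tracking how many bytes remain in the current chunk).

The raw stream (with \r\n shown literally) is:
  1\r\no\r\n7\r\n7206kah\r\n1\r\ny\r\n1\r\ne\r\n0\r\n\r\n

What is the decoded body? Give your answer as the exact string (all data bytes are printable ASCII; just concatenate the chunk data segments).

Chunk 1: stream[0..1]='1' size=0x1=1, data at stream[3..4]='o' -> body[0..1], body so far='o'
Chunk 2: stream[6..7]='7' size=0x7=7, data at stream[9..16]='7206kah' -> body[1..8], body so far='o7206kah'
Chunk 3: stream[18..19]='1' size=0x1=1, data at stream[21..22]='y' -> body[8..9], body so far='o7206kahy'
Chunk 4: stream[24..25]='1' size=0x1=1, data at stream[27..28]='e' -> body[9..10], body so far='o7206kahye'
Chunk 5: stream[30..31]='0' size=0 (terminator). Final body='o7206kahye' (10 bytes)

Answer: o7206kahye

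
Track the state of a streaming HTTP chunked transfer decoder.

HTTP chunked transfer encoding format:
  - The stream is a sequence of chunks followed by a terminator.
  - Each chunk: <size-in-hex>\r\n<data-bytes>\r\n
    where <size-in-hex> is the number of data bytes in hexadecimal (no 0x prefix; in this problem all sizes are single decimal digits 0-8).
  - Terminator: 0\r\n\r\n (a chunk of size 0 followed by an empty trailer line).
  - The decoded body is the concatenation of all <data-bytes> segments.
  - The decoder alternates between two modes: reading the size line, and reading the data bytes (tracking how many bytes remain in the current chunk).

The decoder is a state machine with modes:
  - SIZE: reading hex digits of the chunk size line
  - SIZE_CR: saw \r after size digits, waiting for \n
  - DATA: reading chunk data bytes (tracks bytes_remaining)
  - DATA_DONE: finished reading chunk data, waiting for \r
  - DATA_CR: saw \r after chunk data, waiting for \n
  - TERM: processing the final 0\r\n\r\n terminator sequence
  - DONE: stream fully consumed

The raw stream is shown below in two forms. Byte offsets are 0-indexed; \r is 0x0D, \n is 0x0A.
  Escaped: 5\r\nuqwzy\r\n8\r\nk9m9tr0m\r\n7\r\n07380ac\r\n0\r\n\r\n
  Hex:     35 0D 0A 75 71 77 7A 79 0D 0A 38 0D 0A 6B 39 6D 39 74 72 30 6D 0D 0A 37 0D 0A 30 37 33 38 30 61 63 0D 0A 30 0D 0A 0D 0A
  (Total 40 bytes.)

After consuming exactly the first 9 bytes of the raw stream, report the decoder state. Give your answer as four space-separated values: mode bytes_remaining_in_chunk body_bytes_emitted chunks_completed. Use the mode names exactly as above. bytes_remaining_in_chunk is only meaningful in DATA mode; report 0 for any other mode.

Answer: DATA_CR 0 5 0

Derivation:
Byte 0 = '5': mode=SIZE remaining=0 emitted=0 chunks_done=0
Byte 1 = 0x0D: mode=SIZE_CR remaining=0 emitted=0 chunks_done=0
Byte 2 = 0x0A: mode=DATA remaining=5 emitted=0 chunks_done=0
Byte 3 = 'u': mode=DATA remaining=4 emitted=1 chunks_done=0
Byte 4 = 'q': mode=DATA remaining=3 emitted=2 chunks_done=0
Byte 5 = 'w': mode=DATA remaining=2 emitted=3 chunks_done=0
Byte 6 = 'z': mode=DATA remaining=1 emitted=4 chunks_done=0
Byte 7 = 'y': mode=DATA_DONE remaining=0 emitted=5 chunks_done=0
Byte 8 = 0x0D: mode=DATA_CR remaining=0 emitted=5 chunks_done=0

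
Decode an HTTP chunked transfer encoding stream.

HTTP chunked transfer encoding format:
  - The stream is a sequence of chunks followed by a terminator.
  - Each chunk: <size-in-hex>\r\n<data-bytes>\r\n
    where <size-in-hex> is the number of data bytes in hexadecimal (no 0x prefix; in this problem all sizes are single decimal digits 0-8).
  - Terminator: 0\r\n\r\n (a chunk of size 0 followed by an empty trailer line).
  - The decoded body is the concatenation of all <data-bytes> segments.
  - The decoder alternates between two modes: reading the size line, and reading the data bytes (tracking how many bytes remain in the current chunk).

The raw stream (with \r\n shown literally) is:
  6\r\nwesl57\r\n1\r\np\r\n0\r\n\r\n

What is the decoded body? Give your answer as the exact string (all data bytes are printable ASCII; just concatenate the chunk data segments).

Answer: wesl57p

Derivation:
Chunk 1: stream[0..1]='6' size=0x6=6, data at stream[3..9]='wesl57' -> body[0..6], body so far='wesl57'
Chunk 2: stream[11..12]='1' size=0x1=1, data at stream[14..15]='p' -> body[6..7], body so far='wesl57p'
Chunk 3: stream[17..18]='0' size=0 (terminator). Final body='wesl57p' (7 bytes)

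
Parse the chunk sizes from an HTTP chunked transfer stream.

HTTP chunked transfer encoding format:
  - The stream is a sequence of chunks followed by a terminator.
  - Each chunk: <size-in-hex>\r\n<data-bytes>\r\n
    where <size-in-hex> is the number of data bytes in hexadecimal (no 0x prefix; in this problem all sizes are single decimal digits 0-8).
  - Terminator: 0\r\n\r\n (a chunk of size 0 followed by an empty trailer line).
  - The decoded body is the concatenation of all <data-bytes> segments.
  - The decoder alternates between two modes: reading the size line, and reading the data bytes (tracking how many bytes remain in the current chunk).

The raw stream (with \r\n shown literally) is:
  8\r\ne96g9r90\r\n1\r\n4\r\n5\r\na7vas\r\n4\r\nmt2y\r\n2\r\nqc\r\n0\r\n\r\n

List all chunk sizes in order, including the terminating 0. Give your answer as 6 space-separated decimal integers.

Answer: 8 1 5 4 2 0

Derivation:
Chunk 1: stream[0..1]='8' size=0x8=8, data at stream[3..11]='e96g9r90' -> body[0..8], body so far='e96g9r90'
Chunk 2: stream[13..14]='1' size=0x1=1, data at stream[16..17]='4' -> body[8..9], body so far='e96g9r904'
Chunk 3: stream[19..20]='5' size=0x5=5, data at stream[22..27]='a7vas' -> body[9..14], body so far='e96g9r904a7vas'
Chunk 4: stream[29..30]='4' size=0x4=4, data at stream[32..36]='mt2y' -> body[14..18], body so far='e96g9r904a7vasmt2y'
Chunk 5: stream[38..39]='2' size=0x2=2, data at stream[41..43]='qc' -> body[18..20], body so far='e96g9r904a7vasmt2yqc'
Chunk 6: stream[45..46]='0' size=0 (terminator). Final body='e96g9r904a7vasmt2yqc' (20 bytes)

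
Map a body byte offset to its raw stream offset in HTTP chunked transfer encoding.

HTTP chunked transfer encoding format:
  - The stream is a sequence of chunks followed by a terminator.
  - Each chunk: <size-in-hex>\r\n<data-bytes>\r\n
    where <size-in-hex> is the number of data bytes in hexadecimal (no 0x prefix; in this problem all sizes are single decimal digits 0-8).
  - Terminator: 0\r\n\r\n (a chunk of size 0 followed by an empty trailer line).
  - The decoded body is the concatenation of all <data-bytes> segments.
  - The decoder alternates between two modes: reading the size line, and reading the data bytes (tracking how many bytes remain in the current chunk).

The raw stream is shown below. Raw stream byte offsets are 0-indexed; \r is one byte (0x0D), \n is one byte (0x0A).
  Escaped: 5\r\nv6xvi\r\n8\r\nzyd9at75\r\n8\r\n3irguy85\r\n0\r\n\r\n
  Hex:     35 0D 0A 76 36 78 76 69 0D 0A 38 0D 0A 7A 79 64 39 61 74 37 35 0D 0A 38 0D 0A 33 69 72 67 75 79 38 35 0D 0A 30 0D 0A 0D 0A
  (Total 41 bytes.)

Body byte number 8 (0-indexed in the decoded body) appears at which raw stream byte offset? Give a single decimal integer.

Chunk 1: stream[0..1]='5' size=0x5=5, data at stream[3..8]='v6xvi' -> body[0..5], body so far='v6xvi'
Chunk 2: stream[10..11]='8' size=0x8=8, data at stream[13..21]='zyd9at75' -> body[5..13], body so far='v6xvizyd9at75'
Chunk 3: stream[23..24]='8' size=0x8=8, data at stream[26..34]='3irguy85' -> body[13..21], body so far='v6xvizyd9at753irguy85'
Chunk 4: stream[36..37]='0' size=0 (terminator). Final body='v6xvizyd9at753irguy85' (21 bytes)
Body byte 8 at stream offset 16

Answer: 16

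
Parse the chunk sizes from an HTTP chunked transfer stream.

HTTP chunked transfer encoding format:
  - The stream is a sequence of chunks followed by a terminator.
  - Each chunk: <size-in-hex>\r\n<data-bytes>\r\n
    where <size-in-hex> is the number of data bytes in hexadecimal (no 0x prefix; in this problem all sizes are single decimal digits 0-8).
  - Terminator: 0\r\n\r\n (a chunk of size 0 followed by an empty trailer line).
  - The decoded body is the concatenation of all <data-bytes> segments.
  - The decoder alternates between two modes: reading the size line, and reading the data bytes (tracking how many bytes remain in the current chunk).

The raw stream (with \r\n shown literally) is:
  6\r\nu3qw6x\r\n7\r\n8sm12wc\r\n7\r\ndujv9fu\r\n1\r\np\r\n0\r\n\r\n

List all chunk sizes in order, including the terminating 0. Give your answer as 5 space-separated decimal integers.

Answer: 6 7 7 1 0

Derivation:
Chunk 1: stream[0..1]='6' size=0x6=6, data at stream[3..9]='u3qw6x' -> body[0..6], body so far='u3qw6x'
Chunk 2: stream[11..12]='7' size=0x7=7, data at stream[14..21]='8sm12wc' -> body[6..13], body so far='u3qw6x8sm12wc'
Chunk 3: stream[23..24]='7' size=0x7=7, data at stream[26..33]='dujv9fu' -> body[13..20], body so far='u3qw6x8sm12wcdujv9fu'
Chunk 4: stream[35..36]='1' size=0x1=1, data at stream[38..39]='p' -> body[20..21], body so far='u3qw6x8sm12wcdujv9fup'
Chunk 5: stream[41..42]='0' size=0 (terminator). Final body='u3qw6x8sm12wcdujv9fup' (21 bytes)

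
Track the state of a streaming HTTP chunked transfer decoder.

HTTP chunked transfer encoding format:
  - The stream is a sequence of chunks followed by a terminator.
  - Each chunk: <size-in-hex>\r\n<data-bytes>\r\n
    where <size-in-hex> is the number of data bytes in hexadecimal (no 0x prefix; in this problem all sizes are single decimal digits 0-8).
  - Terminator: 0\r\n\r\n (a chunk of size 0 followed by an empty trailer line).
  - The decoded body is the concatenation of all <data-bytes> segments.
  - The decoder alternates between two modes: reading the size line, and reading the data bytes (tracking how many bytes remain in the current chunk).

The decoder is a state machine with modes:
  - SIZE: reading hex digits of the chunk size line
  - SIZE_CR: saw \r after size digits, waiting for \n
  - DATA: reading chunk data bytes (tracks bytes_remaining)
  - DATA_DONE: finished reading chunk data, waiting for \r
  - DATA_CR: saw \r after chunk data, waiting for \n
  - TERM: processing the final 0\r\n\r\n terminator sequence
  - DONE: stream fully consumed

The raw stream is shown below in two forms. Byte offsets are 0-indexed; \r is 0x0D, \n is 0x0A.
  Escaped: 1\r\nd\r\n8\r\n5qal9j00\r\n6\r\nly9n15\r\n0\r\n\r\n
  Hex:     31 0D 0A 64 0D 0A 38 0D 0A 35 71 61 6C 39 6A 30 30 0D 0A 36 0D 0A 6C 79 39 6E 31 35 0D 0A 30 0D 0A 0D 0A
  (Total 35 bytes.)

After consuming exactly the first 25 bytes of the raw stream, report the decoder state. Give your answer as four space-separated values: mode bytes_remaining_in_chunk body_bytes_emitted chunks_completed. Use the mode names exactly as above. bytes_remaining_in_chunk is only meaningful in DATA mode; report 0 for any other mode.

Byte 0 = '1': mode=SIZE remaining=0 emitted=0 chunks_done=0
Byte 1 = 0x0D: mode=SIZE_CR remaining=0 emitted=0 chunks_done=0
Byte 2 = 0x0A: mode=DATA remaining=1 emitted=0 chunks_done=0
Byte 3 = 'd': mode=DATA_DONE remaining=0 emitted=1 chunks_done=0
Byte 4 = 0x0D: mode=DATA_CR remaining=0 emitted=1 chunks_done=0
Byte 5 = 0x0A: mode=SIZE remaining=0 emitted=1 chunks_done=1
Byte 6 = '8': mode=SIZE remaining=0 emitted=1 chunks_done=1
Byte 7 = 0x0D: mode=SIZE_CR remaining=0 emitted=1 chunks_done=1
Byte 8 = 0x0A: mode=DATA remaining=8 emitted=1 chunks_done=1
Byte 9 = '5': mode=DATA remaining=7 emitted=2 chunks_done=1
Byte 10 = 'q': mode=DATA remaining=6 emitted=3 chunks_done=1
Byte 11 = 'a': mode=DATA remaining=5 emitted=4 chunks_done=1
Byte 12 = 'l': mode=DATA remaining=4 emitted=5 chunks_done=1
Byte 13 = '9': mode=DATA remaining=3 emitted=6 chunks_done=1
Byte 14 = 'j': mode=DATA remaining=2 emitted=7 chunks_done=1
Byte 15 = '0': mode=DATA remaining=1 emitted=8 chunks_done=1
Byte 16 = '0': mode=DATA_DONE remaining=0 emitted=9 chunks_done=1
Byte 17 = 0x0D: mode=DATA_CR remaining=0 emitted=9 chunks_done=1
Byte 18 = 0x0A: mode=SIZE remaining=0 emitted=9 chunks_done=2
Byte 19 = '6': mode=SIZE remaining=0 emitted=9 chunks_done=2
Byte 20 = 0x0D: mode=SIZE_CR remaining=0 emitted=9 chunks_done=2
Byte 21 = 0x0A: mode=DATA remaining=6 emitted=9 chunks_done=2
Byte 22 = 'l': mode=DATA remaining=5 emitted=10 chunks_done=2
Byte 23 = 'y': mode=DATA remaining=4 emitted=11 chunks_done=2
Byte 24 = '9': mode=DATA remaining=3 emitted=12 chunks_done=2

Answer: DATA 3 12 2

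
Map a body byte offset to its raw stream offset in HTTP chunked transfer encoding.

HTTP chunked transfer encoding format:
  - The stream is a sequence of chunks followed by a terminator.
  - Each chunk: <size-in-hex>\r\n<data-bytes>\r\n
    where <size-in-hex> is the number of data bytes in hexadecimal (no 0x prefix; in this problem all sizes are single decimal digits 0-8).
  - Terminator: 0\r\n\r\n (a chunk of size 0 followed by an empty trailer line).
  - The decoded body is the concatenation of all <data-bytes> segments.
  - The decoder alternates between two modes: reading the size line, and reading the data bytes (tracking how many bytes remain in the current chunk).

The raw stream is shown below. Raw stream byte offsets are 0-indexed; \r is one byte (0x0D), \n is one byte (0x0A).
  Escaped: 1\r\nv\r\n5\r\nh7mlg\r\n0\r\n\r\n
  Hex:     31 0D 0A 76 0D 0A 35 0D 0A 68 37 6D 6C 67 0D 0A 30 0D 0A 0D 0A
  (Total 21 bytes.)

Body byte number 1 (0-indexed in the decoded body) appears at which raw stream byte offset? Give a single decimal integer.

Chunk 1: stream[0..1]='1' size=0x1=1, data at stream[3..4]='v' -> body[0..1], body so far='v'
Chunk 2: stream[6..7]='5' size=0x5=5, data at stream[9..14]='h7mlg' -> body[1..6], body so far='vh7mlg'
Chunk 3: stream[16..17]='0' size=0 (terminator). Final body='vh7mlg' (6 bytes)
Body byte 1 at stream offset 9

Answer: 9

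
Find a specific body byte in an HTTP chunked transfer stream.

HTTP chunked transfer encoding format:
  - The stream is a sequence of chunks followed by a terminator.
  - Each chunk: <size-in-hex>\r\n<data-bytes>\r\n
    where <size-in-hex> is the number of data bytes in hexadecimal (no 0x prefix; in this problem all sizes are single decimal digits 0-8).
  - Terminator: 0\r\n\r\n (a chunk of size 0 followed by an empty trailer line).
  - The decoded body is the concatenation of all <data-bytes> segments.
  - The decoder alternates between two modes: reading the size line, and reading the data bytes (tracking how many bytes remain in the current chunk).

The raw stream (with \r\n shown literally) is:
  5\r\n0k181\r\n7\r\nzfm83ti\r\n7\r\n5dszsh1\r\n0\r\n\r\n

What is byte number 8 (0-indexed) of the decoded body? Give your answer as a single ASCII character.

Answer: 8

Derivation:
Chunk 1: stream[0..1]='5' size=0x5=5, data at stream[3..8]='0k181' -> body[0..5], body so far='0k181'
Chunk 2: stream[10..11]='7' size=0x7=7, data at stream[13..20]='zfm83ti' -> body[5..12], body so far='0k181zfm83ti'
Chunk 3: stream[22..23]='7' size=0x7=7, data at stream[25..32]='5dszsh1' -> body[12..19], body so far='0k181zfm83ti5dszsh1'
Chunk 4: stream[34..35]='0' size=0 (terminator). Final body='0k181zfm83ti5dszsh1' (19 bytes)
Body byte 8 = '8'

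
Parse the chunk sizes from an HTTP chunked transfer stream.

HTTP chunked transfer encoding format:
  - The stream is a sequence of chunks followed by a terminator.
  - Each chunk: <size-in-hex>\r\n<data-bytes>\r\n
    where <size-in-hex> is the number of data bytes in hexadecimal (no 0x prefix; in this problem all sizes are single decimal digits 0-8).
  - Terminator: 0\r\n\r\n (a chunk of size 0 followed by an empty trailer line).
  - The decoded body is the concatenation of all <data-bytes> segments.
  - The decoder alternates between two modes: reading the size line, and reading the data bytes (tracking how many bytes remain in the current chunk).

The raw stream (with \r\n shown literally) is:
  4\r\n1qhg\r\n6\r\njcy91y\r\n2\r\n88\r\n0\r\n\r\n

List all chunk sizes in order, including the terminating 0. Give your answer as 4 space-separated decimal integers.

Chunk 1: stream[0..1]='4' size=0x4=4, data at stream[3..7]='1qhg' -> body[0..4], body so far='1qhg'
Chunk 2: stream[9..10]='6' size=0x6=6, data at stream[12..18]='jcy91y' -> body[4..10], body so far='1qhgjcy91y'
Chunk 3: stream[20..21]='2' size=0x2=2, data at stream[23..25]='88' -> body[10..12], body so far='1qhgjcy91y88'
Chunk 4: stream[27..28]='0' size=0 (terminator). Final body='1qhgjcy91y88' (12 bytes)

Answer: 4 6 2 0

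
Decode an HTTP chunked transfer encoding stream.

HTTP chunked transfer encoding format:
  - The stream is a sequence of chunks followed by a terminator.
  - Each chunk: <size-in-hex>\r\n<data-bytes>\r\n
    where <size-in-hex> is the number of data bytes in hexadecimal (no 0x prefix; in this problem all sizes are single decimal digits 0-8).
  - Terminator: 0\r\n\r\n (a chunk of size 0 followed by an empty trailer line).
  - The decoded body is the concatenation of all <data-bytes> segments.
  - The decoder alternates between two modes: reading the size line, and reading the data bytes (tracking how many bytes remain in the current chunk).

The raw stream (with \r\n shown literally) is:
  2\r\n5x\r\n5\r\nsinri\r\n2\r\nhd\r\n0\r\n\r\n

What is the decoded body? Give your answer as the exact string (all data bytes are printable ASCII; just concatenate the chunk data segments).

Chunk 1: stream[0..1]='2' size=0x2=2, data at stream[3..5]='5x' -> body[0..2], body so far='5x'
Chunk 2: stream[7..8]='5' size=0x5=5, data at stream[10..15]='sinri' -> body[2..7], body so far='5xsinri'
Chunk 3: stream[17..18]='2' size=0x2=2, data at stream[20..22]='hd' -> body[7..9], body so far='5xsinrihd'
Chunk 4: stream[24..25]='0' size=0 (terminator). Final body='5xsinrihd' (9 bytes)

Answer: 5xsinrihd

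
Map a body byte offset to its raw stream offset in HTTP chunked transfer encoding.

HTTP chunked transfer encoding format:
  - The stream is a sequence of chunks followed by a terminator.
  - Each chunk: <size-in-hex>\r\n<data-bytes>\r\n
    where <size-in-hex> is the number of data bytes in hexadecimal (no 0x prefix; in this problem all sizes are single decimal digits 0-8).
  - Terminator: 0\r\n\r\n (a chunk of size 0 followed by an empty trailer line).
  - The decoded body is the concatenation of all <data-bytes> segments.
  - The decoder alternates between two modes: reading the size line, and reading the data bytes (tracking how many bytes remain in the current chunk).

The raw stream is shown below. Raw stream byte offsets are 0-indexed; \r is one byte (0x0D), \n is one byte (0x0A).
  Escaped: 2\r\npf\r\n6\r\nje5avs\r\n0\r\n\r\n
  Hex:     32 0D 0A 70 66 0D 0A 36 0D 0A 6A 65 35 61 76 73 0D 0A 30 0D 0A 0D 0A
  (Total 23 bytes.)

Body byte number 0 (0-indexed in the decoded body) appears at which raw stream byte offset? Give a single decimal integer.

Chunk 1: stream[0..1]='2' size=0x2=2, data at stream[3..5]='pf' -> body[0..2], body so far='pf'
Chunk 2: stream[7..8]='6' size=0x6=6, data at stream[10..16]='je5avs' -> body[2..8], body so far='pfje5avs'
Chunk 3: stream[18..19]='0' size=0 (terminator). Final body='pfje5avs' (8 bytes)
Body byte 0 at stream offset 3

Answer: 3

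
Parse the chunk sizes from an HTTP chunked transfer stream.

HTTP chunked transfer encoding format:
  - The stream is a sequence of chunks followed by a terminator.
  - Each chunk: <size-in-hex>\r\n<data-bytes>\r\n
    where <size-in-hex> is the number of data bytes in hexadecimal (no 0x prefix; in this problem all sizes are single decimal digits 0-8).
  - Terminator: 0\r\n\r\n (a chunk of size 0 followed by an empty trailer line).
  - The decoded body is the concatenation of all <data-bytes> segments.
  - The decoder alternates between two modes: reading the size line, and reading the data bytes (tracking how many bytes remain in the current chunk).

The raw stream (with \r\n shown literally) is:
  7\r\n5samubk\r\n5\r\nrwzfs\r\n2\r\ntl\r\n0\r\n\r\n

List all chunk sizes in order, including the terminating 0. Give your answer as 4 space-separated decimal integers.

Answer: 7 5 2 0

Derivation:
Chunk 1: stream[0..1]='7' size=0x7=7, data at stream[3..10]='5samubk' -> body[0..7], body so far='5samubk'
Chunk 2: stream[12..13]='5' size=0x5=5, data at stream[15..20]='rwzfs' -> body[7..12], body so far='5samubkrwzfs'
Chunk 3: stream[22..23]='2' size=0x2=2, data at stream[25..27]='tl' -> body[12..14], body so far='5samubkrwzfstl'
Chunk 4: stream[29..30]='0' size=0 (terminator). Final body='5samubkrwzfstl' (14 bytes)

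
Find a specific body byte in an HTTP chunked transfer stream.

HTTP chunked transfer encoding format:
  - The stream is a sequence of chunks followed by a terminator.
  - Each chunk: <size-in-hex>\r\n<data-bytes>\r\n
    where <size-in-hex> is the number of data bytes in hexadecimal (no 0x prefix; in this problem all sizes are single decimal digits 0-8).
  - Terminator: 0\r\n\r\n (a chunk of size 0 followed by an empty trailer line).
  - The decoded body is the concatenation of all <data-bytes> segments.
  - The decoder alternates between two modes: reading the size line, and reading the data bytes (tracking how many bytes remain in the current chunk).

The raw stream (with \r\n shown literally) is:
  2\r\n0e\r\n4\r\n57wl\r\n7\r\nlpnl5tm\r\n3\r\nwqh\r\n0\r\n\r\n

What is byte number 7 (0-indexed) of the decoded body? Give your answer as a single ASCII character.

Chunk 1: stream[0..1]='2' size=0x2=2, data at stream[3..5]='0e' -> body[0..2], body so far='0e'
Chunk 2: stream[7..8]='4' size=0x4=4, data at stream[10..14]='57wl' -> body[2..6], body so far='0e57wl'
Chunk 3: stream[16..17]='7' size=0x7=7, data at stream[19..26]='lpnl5tm' -> body[6..13], body so far='0e57wllpnl5tm'
Chunk 4: stream[28..29]='3' size=0x3=3, data at stream[31..34]='wqh' -> body[13..16], body so far='0e57wllpnl5tmwqh'
Chunk 5: stream[36..37]='0' size=0 (terminator). Final body='0e57wllpnl5tmwqh' (16 bytes)
Body byte 7 = 'p'

Answer: p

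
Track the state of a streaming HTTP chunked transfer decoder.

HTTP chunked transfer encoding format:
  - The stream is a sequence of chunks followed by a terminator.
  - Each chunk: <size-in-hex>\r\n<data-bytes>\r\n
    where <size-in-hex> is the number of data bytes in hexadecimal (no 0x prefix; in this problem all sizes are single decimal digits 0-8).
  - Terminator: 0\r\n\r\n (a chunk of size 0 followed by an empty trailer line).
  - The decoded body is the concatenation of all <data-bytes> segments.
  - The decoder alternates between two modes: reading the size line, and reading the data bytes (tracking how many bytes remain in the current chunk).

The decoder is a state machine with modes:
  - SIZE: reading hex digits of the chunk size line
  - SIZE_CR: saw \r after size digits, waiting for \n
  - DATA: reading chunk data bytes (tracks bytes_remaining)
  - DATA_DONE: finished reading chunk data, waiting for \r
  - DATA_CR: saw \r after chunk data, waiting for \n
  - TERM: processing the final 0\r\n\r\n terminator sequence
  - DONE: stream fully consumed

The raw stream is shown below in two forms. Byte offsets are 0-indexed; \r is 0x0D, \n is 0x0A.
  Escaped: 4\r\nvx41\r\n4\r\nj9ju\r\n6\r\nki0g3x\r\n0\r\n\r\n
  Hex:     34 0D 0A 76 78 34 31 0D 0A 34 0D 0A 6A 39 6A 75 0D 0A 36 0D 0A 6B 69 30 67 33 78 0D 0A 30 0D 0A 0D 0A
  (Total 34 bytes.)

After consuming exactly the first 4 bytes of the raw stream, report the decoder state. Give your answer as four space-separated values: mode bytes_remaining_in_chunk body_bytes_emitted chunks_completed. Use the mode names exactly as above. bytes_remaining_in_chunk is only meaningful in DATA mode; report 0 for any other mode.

Byte 0 = '4': mode=SIZE remaining=0 emitted=0 chunks_done=0
Byte 1 = 0x0D: mode=SIZE_CR remaining=0 emitted=0 chunks_done=0
Byte 2 = 0x0A: mode=DATA remaining=4 emitted=0 chunks_done=0
Byte 3 = 'v': mode=DATA remaining=3 emitted=1 chunks_done=0

Answer: DATA 3 1 0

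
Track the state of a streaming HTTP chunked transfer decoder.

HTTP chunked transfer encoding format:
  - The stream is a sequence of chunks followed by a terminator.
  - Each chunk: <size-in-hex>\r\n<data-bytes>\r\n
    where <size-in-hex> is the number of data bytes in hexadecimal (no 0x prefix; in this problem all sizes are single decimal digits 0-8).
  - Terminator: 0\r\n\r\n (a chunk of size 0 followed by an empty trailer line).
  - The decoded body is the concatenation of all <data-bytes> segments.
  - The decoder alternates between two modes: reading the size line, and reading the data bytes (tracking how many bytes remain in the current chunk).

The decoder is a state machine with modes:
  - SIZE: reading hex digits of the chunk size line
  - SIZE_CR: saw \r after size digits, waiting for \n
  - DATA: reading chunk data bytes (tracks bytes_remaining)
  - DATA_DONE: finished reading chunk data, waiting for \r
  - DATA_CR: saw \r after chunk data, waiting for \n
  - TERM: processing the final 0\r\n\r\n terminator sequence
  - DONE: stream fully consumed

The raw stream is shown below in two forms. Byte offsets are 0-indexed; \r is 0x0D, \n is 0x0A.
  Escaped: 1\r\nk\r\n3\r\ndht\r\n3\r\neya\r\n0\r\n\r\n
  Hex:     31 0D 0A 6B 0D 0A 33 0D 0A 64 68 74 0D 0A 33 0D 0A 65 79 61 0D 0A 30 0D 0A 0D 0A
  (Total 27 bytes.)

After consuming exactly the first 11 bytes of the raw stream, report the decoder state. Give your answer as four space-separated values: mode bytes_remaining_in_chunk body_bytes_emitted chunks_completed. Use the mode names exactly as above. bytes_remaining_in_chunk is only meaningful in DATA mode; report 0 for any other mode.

Answer: DATA 1 3 1

Derivation:
Byte 0 = '1': mode=SIZE remaining=0 emitted=0 chunks_done=0
Byte 1 = 0x0D: mode=SIZE_CR remaining=0 emitted=0 chunks_done=0
Byte 2 = 0x0A: mode=DATA remaining=1 emitted=0 chunks_done=0
Byte 3 = 'k': mode=DATA_DONE remaining=0 emitted=1 chunks_done=0
Byte 4 = 0x0D: mode=DATA_CR remaining=0 emitted=1 chunks_done=0
Byte 5 = 0x0A: mode=SIZE remaining=0 emitted=1 chunks_done=1
Byte 6 = '3': mode=SIZE remaining=0 emitted=1 chunks_done=1
Byte 7 = 0x0D: mode=SIZE_CR remaining=0 emitted=1 chunks_done=1
Byte 8 = 0x0A: mode=DATA remaining=3 emitted=1 chunks_done=1
Byte 9 = 'd': mode=DATA remaining=2 emitted=2 chunks_done=1
Byte 10 = 'h': mode=DATA remaining=1 emitted=3 chunks_done=1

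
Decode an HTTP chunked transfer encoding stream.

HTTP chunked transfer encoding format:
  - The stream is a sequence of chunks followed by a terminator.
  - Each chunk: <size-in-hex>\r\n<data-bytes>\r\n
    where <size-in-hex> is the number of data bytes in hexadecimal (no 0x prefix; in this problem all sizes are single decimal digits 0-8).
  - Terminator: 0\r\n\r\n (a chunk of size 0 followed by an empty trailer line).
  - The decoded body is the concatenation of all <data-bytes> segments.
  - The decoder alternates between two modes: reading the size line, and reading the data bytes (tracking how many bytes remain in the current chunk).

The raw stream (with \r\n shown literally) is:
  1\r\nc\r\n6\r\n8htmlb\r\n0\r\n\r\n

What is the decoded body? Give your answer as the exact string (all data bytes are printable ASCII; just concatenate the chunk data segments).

Answer: c8htmlb

Derivation:
Chunk 1: stream[0..1]='1' size=0x1=1, data at stream[3..4]='c' -> body[0..1], body so far='c'
Chunk 2: stream[6..7]='6' size=0x6=6, data at stream[9..15]='8htmlb' -> body[1..7], body so far='c8htmlb'
Chunk 3: stream[17..18]='0' size=0 (terminator). Final body='c8htmlb' (7 bytes)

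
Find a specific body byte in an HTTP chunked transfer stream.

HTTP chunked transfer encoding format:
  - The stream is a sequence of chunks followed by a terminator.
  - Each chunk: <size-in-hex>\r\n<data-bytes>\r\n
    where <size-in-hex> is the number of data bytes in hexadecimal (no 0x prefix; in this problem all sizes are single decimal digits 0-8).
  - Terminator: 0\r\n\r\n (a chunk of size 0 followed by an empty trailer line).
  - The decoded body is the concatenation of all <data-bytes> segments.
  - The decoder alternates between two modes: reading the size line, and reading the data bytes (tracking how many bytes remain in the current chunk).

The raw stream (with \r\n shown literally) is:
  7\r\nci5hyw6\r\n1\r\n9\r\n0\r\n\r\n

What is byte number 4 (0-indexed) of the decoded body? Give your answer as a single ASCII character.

Chunk 1: stream[0..1]='7' size=0x7=7, data at stream[3..10]='ci5hyw6' -> body[0..7], body so far='ci5hyw6'
Chunk 2: stream[12..13]='1' size=0x1=1, data at stream[15..16]='9' -> body[7..8], body so far='ci5hyw69'
Chunk 3: stream[18..19]='0' size=0 (terminator). Final body='ci5hyw69' (8 bytes)
Body byte 4 = 'y'

Answer: y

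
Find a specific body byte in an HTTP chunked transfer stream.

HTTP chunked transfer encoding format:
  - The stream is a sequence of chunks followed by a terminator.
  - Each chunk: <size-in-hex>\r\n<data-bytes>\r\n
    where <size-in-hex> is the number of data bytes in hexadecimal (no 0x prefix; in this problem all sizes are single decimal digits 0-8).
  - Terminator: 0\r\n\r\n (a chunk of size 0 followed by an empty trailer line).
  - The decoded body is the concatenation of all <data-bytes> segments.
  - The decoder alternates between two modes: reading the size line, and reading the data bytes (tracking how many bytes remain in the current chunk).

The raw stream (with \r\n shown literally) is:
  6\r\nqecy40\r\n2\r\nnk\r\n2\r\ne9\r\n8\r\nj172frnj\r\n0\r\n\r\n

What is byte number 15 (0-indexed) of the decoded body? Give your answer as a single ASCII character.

Answer: r

Derivation:
Chunk 1: stream[0..1]='6' size=0x6=6, data at stream[3..9]='qecy40' -> body[0..6], body so far='qecy40'
Chunk 2: stream[11..12]='2' size=0x2=2, data at stream[14..16]='nk' -> body[6..8], body so far='qecy40nk'
Chunk 3: stream[18..19]='2' size=0x2=2, data at stream[21..23]='e9' -> body[8..10], body so far='qecy40nke9'
Chunk 4: stream[25..26]='8' size=0x8=8, data at stream[28..36]='j172frnj' -> body[10..18], body so far='qecy40nke9j172frnj'
Chunk 5: stream[38..39]='0' size=0 (terminator). Final body='qecy40nke9j172frnj' (18 bytes)
Body byte 15 = 'r'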